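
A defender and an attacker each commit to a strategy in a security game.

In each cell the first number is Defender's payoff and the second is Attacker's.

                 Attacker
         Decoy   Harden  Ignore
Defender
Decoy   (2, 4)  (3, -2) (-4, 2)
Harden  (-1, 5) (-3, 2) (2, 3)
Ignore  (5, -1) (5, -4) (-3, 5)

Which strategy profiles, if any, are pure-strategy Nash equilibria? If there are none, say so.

none

(Decoy, Decoy): Defender can switch to Ignore (2 → 5). Not NE.
(Decoy, Harden): Defender can switch to Ignore (3 → 5). Not NE.
(Decoy, Ignore): Defender can switch to Harden (-4 → 2). Not NE.
(Harden, Decoy): Defender can switch to Decoy (-1 → 2). Not NE.
(Harden, Harden): Defender can switch to Decoy (-3 → 3). Not NE.
(Harden, Ignore): Attacker can switch to Decoy (3 → 5). Not NE.
(Ignore, Decoy): Attacker can switch to Ignore (-1 → 5). Not NE.
(Ignore, Harden): Attacker can switch to Decoy (-4 → -1). Not NE.
(Ignore, Ignore): Defender can switch to Harden (-3 → 2). Not NE.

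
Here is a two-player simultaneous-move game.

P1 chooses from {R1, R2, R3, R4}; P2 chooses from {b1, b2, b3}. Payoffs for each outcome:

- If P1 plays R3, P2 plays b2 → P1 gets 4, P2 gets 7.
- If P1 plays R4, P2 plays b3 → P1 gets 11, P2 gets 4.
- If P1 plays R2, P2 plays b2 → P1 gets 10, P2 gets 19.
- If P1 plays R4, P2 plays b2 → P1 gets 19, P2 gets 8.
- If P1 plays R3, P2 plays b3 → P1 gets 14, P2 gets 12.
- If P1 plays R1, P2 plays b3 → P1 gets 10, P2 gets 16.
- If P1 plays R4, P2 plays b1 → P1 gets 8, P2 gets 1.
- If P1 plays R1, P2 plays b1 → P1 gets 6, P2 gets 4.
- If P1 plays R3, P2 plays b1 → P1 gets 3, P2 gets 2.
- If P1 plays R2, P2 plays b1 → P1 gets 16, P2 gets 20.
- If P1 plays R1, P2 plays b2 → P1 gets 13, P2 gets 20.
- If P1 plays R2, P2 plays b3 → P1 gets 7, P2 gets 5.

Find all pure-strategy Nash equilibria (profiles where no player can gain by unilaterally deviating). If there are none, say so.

P1 against b1: payoffs 6, 16, 3, 8 → best response R2.
P1 against b2: payoffs 13, 10, 4, 19 → best response R4.
P1 against b3: payoffs 10, 7, 14, 11 → best response R3.
P2 against R1: payoffs 4, 20, 16 → best response b2.
P2 against R2: payoffs 20, 19, 5 → best response b1.
P2 against R3: payoffs 2, 7, 12 → best response b3.
P2 against R4: payoffs 1, 8, 4 → best response b2.
Mutual best responses: (R2, b1); (R3, b3); (R4, b2).

(R2, b1); (R3, b3); (R4, b2)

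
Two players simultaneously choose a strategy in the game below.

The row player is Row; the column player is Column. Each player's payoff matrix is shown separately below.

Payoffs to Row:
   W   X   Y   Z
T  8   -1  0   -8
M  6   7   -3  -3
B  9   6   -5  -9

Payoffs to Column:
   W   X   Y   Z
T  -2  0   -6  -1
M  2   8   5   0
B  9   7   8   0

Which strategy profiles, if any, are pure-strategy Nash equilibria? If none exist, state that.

(T, W): Row can switch to B (8 → 9). Not NE.
(T, X): Row can switch to M (-1 → 7). Not NE.
(T, Y): Column can switch to W (-6 → -2). Not NE.
(T, Z): Row can switch to M (-8 → -3). Not NE.
(M, W): Row can switch to T (6 → 8). Not NE.
(M, X): Row gets 7, best alternative 6; Column gets 8, best alternative 5. No profitable deviation — NE.
(M, Y): Row can switch to T (-3 → 0). Not NE.
(M, Z): Column can switch to W (0 → 2). Not NE.
(B, W): Row gets 9, best alternative 8; Column gets 9, best alternative 8. No profitable deviation — NE.
(B, X): Row can switch to M (6 → 7). Not NE.
(B, Y): Row can switch to T (-5 → 0). Not NE.
(B, Z): Row can switch to T (-9 → -8). Not NE.

(M, X); (B, W)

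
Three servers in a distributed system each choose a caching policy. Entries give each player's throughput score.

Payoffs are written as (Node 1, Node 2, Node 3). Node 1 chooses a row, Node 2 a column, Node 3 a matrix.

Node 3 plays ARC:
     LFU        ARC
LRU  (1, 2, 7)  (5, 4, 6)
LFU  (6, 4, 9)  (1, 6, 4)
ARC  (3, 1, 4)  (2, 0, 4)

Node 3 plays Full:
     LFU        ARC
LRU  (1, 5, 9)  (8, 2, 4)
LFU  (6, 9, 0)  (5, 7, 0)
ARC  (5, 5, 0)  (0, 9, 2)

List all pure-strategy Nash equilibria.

(LRU, ARC, ARC)

Mark each player's best response to every combination of opponents' strategies; a profile where every player is best-responding is a pure Nash equilibrium.
Node 1 against (LFU, ARC): payoffs 1, 6, 3 → best response LFU.
Node 1 against (LFU, Full): payoffs 1, 6, 5 → best response LFU.
Node 1 against (ARC, ARC): payoffs 5, 1, 2 → best response LRU.
Node 1 against (ARC, Full): payoffs 8, 5, 0 → best response LRU.
Node 2 against (LRU, ARC): payoffs 2, 4 → best response ARC.
Node 2 against (LRU, Full): payoffs 5, 2 → best response LFU.
Node 2 against (LFU, ARC): payoffs 4, 6 → best response ARC.
Node 2 against (LFU, Full): payoffs 9, 7 → best response LFU.
Node 2 against (ARC, ARC): payoffs 1, 0 → best response LFU.
Node 2 against (ARC, Full): payoffs 5, 9 → best response ARC.
Node 3 against (LRU, LFU): payoffs 7, 9 → best response Full.
Node 3 against (LRU, ARC): payoffs 6, 4 → best response ARC.
Node 3 against (LFU, LFU): payoffs 9, 0 → best response ARC.
Node 3 against (LFU, ARC): payoffs 4, 0 → best response ARC.
Node 3 against (ARC, LFU): payoffs 4, 0 → best response ARC.
Node 3 against (ARC, ARC): payoffs 4, 2 → best response ARC.
Mutual best responses: (LRU, ARC, ARC).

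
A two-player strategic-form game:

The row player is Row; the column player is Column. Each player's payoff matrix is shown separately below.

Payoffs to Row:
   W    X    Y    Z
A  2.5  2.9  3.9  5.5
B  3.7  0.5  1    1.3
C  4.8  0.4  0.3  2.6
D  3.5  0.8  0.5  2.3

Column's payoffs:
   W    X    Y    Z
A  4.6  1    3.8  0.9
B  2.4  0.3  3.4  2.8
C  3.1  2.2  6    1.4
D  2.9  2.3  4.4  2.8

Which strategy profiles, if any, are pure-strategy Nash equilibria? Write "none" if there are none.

none

Row against W: payoffs 2.5, 3.7, 4.8, 3.5 → best response C.
Row against X: payoffs 2.9, 0.5, 0.4, 0.8 → best response A.
Row against Y: payoffs 3.9, 1, 0.3, 0.5 → best response A.
Row against Z: payoffs 5.5, 1.3, 2.6, 2.3 → best response A.
Column against A: payoffs 4.6, 1, 3.8, 0.9 → best response W.
Column against B: payoffs 2.4, 0.3, 3.4, 2.8 → best response Y.
Column against C: payoffs 3.1, 2.2, 6, 1.4 → best response Y.
Column against D: payoffs 2.9, 2.3, 4.4, 2.8 → best response Y.
No profile is a mutual best response for all players.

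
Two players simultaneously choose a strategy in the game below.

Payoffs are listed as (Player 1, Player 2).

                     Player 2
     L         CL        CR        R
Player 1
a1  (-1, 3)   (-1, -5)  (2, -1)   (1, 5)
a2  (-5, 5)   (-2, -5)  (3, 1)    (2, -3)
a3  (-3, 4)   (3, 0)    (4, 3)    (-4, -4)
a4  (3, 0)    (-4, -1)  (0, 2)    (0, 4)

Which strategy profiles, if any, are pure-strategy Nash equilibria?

Player 1 against L: payoffs -1, -5, -3, 3 → best response a4.
Player 1 against CL: payoffs -1, -2, 3, -4 → best response a3.
Player 1 against CR: payoffs 2, 3, 4, 0 → best response a3.
Player 1 against R: payoffs 1, 2, -4, 0 → best response a2.
Player 2 against a1: payoffs 3, -5, -1, 5 → best response R.
Player 2 against a2: payoffs 5, -5, 1, -3 → best response L.
Player 2 against a3: payoffs 4, 0, 3, -4 → best response L.
Player 2 against a4: payoffs 0, -1, 2, 4 → best response R.
No profile is a mutual best response for all players.

There is no pure-strategy Nash equilibrium.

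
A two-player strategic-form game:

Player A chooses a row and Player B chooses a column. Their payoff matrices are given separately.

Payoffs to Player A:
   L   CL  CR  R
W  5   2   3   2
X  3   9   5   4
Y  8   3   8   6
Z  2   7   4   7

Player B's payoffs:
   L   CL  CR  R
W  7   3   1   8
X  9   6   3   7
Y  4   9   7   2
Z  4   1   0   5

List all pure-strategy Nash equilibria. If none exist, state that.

Pure NE: (Z, R)

Player A against L: payoffs 5, 3, 8, 2 → best response Y.
Player A against CL: payoffs 2, 9, 3, 7 → best response X.
Player A against CR: payoffs 3, 5, 8, 4 → best response Y.
Player A against R: payoffs 2, 4, 6, 7 → best response Z.
Player B against W: payoffs 7, 3, 1, 8 → best response R.
Player B against X: payoffs 9, 6, 3, 7 → best response L.
Player B against Y: payoffs 4, 9, 7, 2 → best response CL.
Player B against Z: payoffs 4, 1, 0, 5 → best response R.
Mutual best responses: (Z, R).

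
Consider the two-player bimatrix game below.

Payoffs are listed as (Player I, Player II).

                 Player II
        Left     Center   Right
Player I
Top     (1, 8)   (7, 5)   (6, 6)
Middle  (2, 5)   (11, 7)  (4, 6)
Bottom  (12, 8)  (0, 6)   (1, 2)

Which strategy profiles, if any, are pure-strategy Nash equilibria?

Pure-strategy Nash equilibria: (Middle, Center), (Bottom, Left)

Player I against Left: payoffs 1, 2, 12 → best response Bottom.
Player I against Center: payoffs 7, 11, 0 → best response Middle.
Player I against Right: payoffs 6, 4, 1 → best response Top.
Player II against Top: payoffs 8, 5, 6 → best response Left.
Player II against Middle: payoffs 5, 7, 6 → best response Center.
Player II against Bottom: payoffs 8, 6, 2 → best response Left.
Mutual best responses: (Middle, Center); (Bottom, Left).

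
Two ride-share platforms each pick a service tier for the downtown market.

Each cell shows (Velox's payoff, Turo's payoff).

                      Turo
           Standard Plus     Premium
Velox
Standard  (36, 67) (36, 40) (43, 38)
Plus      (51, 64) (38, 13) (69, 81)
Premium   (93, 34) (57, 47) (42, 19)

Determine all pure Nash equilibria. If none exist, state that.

(Standard, Standard): Velox can switch to Plus (36 → 51). Not NE.
(Standard, Plus): Velox can switch to Plus (36 → 38). Not NE.
(Standard, Premium): Velox can switch to Plus (43 → 69). Not NE.
(Plus, Standard): Velox can switch to Premium (51 → 93). Not NE.
(Plus, Plus): Velox can switch to Premium (38 → 57). Not NE.
(Plus, Premium): Velox gets 69, best alternative 43; Turo gets 81, best alternative 64. No profitable deviation — NE.
(Premium, Standard): Turo can switch to Plus (34 → 47). Not NE.
(Premium, Plus): Velox gets 57, best alternative 38; Turo gets 47, best alternative 34. No profitable deviation — NE.
(Premium, Premium): Velox can switch to Standard (42 → 43). Not NE.

(Plus, Premium) and (Premium, Plus)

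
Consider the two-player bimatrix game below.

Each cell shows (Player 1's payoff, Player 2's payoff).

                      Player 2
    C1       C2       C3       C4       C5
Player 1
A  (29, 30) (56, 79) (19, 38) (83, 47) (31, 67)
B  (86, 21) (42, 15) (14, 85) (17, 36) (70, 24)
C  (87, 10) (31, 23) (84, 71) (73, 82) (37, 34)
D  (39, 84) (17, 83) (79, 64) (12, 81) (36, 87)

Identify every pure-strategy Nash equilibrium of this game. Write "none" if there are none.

Mark each player's best response to every combination of opponents' strategies; a profile where every player is best-responding is a pure Nash equilibrium.
Player 1 against C1: payoffs 29, 86, 87, 39 → best response C.
Player 1 against C2: payoffs 56, 42, 31, 17 → best response A.
Player 1 against C3: payoffs 19, 14, 84, 79 → best response C.
Player 1 against C4: payoffs 83, 17, 73, 12 → best response A.
Player 1 against C5: payoffs 31, 70, 37, 36 → best response B.
Player 2 against A: payoffs 30, 79, 38, 47, 67 → best response C2.
Player 2 against B: payoffs 21, 15, 85, 36, 24 → best response C3.
Player 2 against C: payoffs 10, 23, 71, 82, 34 → best response C4.
Player 2 against D: payoffs 84, 83, 64, 81, 87 → best response C5.
Mutual best responses: (A, C2).

Pure NE: (A, C2)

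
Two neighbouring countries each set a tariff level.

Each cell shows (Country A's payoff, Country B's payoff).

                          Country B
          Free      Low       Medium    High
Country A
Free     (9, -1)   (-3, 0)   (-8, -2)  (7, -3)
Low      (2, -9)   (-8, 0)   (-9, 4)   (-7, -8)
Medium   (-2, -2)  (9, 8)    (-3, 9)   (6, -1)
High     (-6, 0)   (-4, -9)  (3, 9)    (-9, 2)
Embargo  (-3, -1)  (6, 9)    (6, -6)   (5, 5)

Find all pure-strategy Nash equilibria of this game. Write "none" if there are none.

This game has no pure Nash equilibrium.

(Free, Free): Country B can switch to Low (-1 → 0). Not NE.
(Free, Low): Country A can switch to Medium (-3 → 9). Not NE.
(Free, Medium): Country A can switch to Medium (-8 → -3). Not NE.
(Free, High): Country B can switch to Free (-3 → -1). Not NE.
(Low, Free): Country A can switch to Free (2 → 9). Not NE.
(Low, Low): Country A can switch to Free (-8 → -3). Not NE.
(Low, Medium): Country A can switch to Free (-9 → -8). Not NE.
(Low, High): Country A can switch to Free (-7 → 7). Not NE.
(The remaining 12 profiles each have a profitable deviation by the same check.)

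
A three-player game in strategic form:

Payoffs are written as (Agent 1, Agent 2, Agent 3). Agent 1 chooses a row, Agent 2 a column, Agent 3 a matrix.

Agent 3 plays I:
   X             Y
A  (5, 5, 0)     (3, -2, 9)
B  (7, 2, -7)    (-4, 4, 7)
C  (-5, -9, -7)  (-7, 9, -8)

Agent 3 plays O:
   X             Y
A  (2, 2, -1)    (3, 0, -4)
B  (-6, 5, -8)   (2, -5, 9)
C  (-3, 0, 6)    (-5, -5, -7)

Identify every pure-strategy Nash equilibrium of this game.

Agent 1 against (X, I): payoffs 5, 7, -5 → best response B.
Agent 1 against (X, O): payoffs 2, -6, -3 → best response A.
Agent 1 against (Y, I): payoffs 3, -4, -7 → best response A.
Agent 1 against (Y, O): payoffs 3, 2, -5 → best response A.
Agent 2 against (A, I): payoffs 5, -2 → best response X.
Agent 2 against (A, O): payoffs 2, 0 → best response X.
Agent 2 against (B, I): payoffs 2, 4 → best response Y.
Agent 2 against (B, O): payoffs 5, -5 → best response X.
Agent 2 against (C, I): payoffs -9, 9 → best response Y.
Agent 2 against (C, O): payoffs 0, -5 → best response X.
Agent 3 against (A, X): payoffs 0, -1 → best response I.
Agent 3 against (A, Y): payoffs 9, -4 → best response I.
Agent 3 against (B, X): payoffs -7, -8 → best response I.
Agent 3 against (B, Y): payoffs 7, 9 → best response O.
Agent 3 against (C, X): payoffs -7, 6 → best response O.
Agent 3 against (C, Y): payoffs -8, -7 → best response O.
No profile is a mutual best response for all players.

There is no pure-strategy Nash equilibrium.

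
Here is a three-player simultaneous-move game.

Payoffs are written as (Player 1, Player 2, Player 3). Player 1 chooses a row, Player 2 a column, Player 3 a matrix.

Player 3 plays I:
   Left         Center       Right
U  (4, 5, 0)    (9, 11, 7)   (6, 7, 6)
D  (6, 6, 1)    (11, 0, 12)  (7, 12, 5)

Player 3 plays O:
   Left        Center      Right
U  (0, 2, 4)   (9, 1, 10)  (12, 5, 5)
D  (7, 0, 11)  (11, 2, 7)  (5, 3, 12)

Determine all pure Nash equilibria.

Player 1 against (Left, I): payoffs 4, 6 → best response D.
Player 1 against (Left, O): payoffs 0, 7 → best response D.
Player 1 against (Center, I): payoffs 9, 11 → best response D.
Player 1 against (Center, O): payoffs 9, 11 → best response D.
Player 1 against (Right, I): payoffs 6, 7 → best response D.
Player 1 against (Right, O): payoffs 12, 5 → best response U.
Player 2 against (U, I): payoffs 5, 11, 7 → best response Center.
Player 2 against (U, O): payoffs 2, 1, 5 → best response Right.
Player 2 against (D, I): payoffs 6, 0, 12 → best response Right.
Player 2 against (D, O): payoffs 0, 2, 3 → best response Right.
Player 3 against (U, Left): payoffs 0, 4 → best response O.
Player 3 against (U, Center): payoffs 7, 10 → best response O.
Player 3 against (U, Right): payoffs 6, 5 → best response I.
Player 3 against (D, Left): payoffs 1, 11 → best response O.
Player 3 against (D, Center): payoffs 12, 7 → best response I.
Player 3 against (D, Right): payoffs 5, 12 → best response O.
No profile is a mutual best response for all players.

No pure-strategy Nash equilibrium.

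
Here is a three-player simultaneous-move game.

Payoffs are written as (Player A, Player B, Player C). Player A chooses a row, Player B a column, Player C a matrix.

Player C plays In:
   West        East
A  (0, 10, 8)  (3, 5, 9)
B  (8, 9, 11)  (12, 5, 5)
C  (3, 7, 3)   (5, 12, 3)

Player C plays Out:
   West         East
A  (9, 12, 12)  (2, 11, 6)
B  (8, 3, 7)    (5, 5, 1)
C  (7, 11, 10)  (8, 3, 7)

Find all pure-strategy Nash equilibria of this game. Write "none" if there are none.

For each strategy profile, look for a profitable unilateral deviation.
(A, West, In): Player A can switch to B (0 → 8). Not NE.
(A, West, Out): Player A gets 9, best alternative 8; Player B gets 12, best alternative 11; Player C gets 12, best alternative 8. No profitable deviation — NE.
(A, East, In): Player A can switch to B (3 → 12). Not NE.
(A, East, Out): Player A can switch to B (2 → 5). Not NE.
(B, West, In): Player A gets 8, best alternative 3; Player B gets 9, best alternative 5; Player C gets 11, best alternative 7. No profitable deviation — NE.
(B, West, Out): Player A can switch to A (8 → 9). Not NE.
(B, East, In): Player B can switch to West (5 → 9). Not NE.
(B, East, Out): Player A can switch to C (5 → 8). Not NE.
(The remaining 4 profiles each have a profitable deviation by the same check.)

(A, West, Out), (B, West, In)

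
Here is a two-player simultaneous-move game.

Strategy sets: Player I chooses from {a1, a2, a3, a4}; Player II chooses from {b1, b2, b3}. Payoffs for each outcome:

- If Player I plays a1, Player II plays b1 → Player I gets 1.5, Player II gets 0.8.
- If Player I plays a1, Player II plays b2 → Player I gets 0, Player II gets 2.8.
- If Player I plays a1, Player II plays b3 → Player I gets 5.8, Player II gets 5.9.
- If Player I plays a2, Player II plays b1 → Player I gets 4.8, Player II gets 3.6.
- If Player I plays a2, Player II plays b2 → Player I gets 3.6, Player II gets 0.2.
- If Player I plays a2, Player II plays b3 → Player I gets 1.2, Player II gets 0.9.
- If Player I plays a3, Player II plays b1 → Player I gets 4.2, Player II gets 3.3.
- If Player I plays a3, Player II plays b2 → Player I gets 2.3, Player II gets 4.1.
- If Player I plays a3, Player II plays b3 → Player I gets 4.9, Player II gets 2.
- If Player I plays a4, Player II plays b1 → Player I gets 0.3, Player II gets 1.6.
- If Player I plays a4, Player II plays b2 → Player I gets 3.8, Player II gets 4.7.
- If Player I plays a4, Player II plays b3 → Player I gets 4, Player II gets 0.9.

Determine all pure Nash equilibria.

Mark each player's best response to every combination of opponents' strategies; a profile where every player is best-responding is a pure Nash equilibrium.
Player I against b1: payoffs 1.5, 4.8, 4.2, 0.3 → best response a2.
Player I against b2: payoffs 0, 3.6, 2.3, 3.8 → best response a4.
Player I against b3: payoffs 5.8, 1.2, 4.9, 4 → best response a1.
Player II against a1: payoffs 0.8, 2.8, 5.9 → best response b3.
Player II against a2: payoffs 3.6, 0.2, 0.9 → best response b1.
Player II against a3: payoffs 3.3, 4.1, 2 → best response b2.
Player II against a4: payoffs 1.6, 4.7, 0.9 → best response b2.
Mutual best responses: (a1, b3); (a2, b1); (a4, b2).

The pure Nash equilibria are (a1, b3) and (a2, b1) and (a4, b2).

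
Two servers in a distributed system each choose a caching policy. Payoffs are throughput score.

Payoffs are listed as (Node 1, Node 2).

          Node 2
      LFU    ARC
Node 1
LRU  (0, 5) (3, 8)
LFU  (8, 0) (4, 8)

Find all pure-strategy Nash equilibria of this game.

Pure NE: (LFU, ARC)

Check each profile: it is a Nash equilibrium iff no player can strictly gain by switching unilaterally.
(LRU, LFU): Node 1 can switch to LFU (0 → 8). Not NE.
(LRU, ARC): Node 1 can switch to LFU (3 → 4). Not NE.
(LFU, LFU): Node 2 can switch to ARC (0 → 8). Not NE.
(LFU, ARC): Node 1 gets 4, best alternative 3; Node 2 gets 8, best alternative 0. No profitable deviation — NE.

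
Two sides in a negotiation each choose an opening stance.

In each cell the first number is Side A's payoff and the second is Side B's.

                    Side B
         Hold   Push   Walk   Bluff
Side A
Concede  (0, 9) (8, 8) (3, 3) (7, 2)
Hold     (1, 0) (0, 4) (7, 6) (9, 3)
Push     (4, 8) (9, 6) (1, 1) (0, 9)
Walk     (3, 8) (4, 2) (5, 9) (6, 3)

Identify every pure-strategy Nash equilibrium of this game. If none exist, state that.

For each player, find the best response to each opponent profile; mutual best responses are the pure NE.
Side A against Hold: payoffs 0, 1, 4, 3 → best response Push.
Side A against Push: payoffs 8, 0, 9, 4 → best response Push.
Side A against Walk: payoffs 3, 7, 1, 5 → best response Hold.
Side A against Bluff: payoffs 7, 9, 0, 6 → best response Hold.
Side B against Concede: payoffs 9, 8, 3, 2 → best response Hold.
Side B against Hold: payoffs 0, 4, 6, 3 → best response Walk.
Side B against Push: payoffs 8, 6, 1, 9 → best response Bluff.
Side B against Walk: payoffs 8, 2, 9, 3 → best response Walk.
Mutual best responses: (Hold, Walk).

The unique pure-strategy Nash equilibrium is (Hold, Walk).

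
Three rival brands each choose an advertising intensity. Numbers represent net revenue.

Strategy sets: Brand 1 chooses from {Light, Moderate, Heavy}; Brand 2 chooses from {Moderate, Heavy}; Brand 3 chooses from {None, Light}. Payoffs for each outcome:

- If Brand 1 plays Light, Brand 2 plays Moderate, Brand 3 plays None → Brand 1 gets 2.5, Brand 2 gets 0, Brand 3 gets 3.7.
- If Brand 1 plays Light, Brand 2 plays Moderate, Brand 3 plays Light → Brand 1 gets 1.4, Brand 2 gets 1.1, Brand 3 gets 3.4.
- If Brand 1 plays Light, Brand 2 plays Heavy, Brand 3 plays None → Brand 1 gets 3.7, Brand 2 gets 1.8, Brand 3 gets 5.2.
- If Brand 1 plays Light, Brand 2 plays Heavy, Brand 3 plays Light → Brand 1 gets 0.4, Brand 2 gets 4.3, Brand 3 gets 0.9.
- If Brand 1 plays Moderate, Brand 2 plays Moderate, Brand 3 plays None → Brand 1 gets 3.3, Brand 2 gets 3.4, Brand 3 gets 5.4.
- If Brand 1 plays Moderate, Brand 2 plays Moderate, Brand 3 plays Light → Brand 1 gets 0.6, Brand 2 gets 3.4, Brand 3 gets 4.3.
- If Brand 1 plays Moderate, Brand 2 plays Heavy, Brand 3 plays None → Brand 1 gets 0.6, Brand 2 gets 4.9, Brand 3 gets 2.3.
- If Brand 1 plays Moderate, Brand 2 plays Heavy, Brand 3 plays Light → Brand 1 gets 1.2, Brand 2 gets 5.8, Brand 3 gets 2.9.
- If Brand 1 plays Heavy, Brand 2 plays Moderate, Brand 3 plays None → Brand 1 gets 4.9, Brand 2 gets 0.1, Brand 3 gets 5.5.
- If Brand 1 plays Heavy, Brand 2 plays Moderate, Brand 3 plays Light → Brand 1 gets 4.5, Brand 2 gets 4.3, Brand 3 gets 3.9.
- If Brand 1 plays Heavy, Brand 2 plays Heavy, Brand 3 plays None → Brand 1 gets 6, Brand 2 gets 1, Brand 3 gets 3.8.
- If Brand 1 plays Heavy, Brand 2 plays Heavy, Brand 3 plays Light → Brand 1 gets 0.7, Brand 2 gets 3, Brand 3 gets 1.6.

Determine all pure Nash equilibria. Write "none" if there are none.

The pure Nash equilibria are (Moderate, Heavy, Light) and (Heavy, Heavy, None).

Brand 1 against (Moderate, None): payoffs 2.5, 3.3, 4.9 → best response Heavy.
Brand 1 against (Moderate, Light): payoffs 1.4, 0.6, 4.5 → best response Heavy.
Brand 1 against (Heavy, None): payoffs 3.7, 0.6, 6 → best response Heavy.
Brand 1 against (Heavy, Light): payoffs 0.4, 1.2, 0.7 → best response Moderate.
Brand 2 against (Light, None): payoffs 0, 1.8 → best response Heavy.
Brand 2 against (Light, Light): payoffs 1.1, 4.3 → best response Heavy.
Brand 2 against (Moderate, None): payoffs 3.4, 4.9 → best response Heavy.
Brand 2 against (Moderate, Light): payoffs 3.4, 5.8 → best response Heavy.
Brand 2 against (Heavy, None): payoffs 0.1, 1 → best response Heavy.
Brand 2 against (Heavy, Light): payoffs 4.3, 3 → best response Moderate.
Brand 3 against (Light, Moderate): payoffs 3.7, 3.4 → best response None.
Brand 3 against (Light, Heavy): payoffs 5.2, 0.9 → best response None.
Brand 3 against (Moderate, Moderate): payoffs 5.4, 4.3 → best response None.
Brand 3 against (Moderate, Heavy): payoffs 2.3, 2.9 → best response Light.
Brand 3 against (Heavy, Moderate): payoffs 5.5, 3.9 → best response None.
Brand 3 against (Heavy, Heavy): payoffs 3.8, 1.6 → best response None.
Mutual best responses: (Moderate, Heavy, Light); (Heavy, Heavy, None).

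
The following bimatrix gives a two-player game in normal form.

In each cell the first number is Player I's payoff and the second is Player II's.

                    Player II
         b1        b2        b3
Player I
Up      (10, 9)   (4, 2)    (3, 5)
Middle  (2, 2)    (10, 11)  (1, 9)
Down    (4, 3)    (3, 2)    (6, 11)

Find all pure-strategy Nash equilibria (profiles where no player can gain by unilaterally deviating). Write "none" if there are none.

Pure-strategy Nash equilibria: (Up, b1), (Middle, b2), (Down, b3)

(Up, b1): Player I gets 10, best alternative 4; Player II gets 9, best alternative 5. No profitable deviation — NE.
(Up, b2): Player I can switch to Middle (4 → 10). Not NE.
(Up, b3): Player I can switch to Down (3 → 6). Not NE.
(Middle, b1): Player I can switch to Up (2 → 10). Not NE.
(Middle, b2): Player I gets 10, best alternative 4; Player II gets 11, best alternative 9. No profitable deviation — NE.
(Middle, b3): Player I can switch to Up (1 → 3). Not NE.
(Down, b1): Player I can switch to Up (4 → 10). Not NE.
(Down, b2): Player I can switch to Up (3 → 4). Not NE.
(Down, b3): Player I gets 6, best alternative 3; Player II gets 11, best alternative 3. No profitable deviation — NE.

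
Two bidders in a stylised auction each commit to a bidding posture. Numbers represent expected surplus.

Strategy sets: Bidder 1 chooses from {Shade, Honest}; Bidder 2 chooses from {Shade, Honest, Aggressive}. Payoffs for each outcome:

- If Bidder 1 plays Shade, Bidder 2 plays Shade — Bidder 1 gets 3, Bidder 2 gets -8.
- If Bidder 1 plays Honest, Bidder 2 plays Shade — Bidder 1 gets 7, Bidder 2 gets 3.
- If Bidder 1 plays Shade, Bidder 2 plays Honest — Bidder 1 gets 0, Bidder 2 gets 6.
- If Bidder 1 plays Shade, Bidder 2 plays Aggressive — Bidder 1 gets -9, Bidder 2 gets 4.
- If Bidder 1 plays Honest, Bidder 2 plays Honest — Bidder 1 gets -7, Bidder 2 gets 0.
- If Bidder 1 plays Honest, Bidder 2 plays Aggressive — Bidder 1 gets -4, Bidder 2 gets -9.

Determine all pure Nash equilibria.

Mark each player's best response to every combination of opponents' strategies; a profile where every player is best-responding is a pure Nash equilibrium.
Bidder 1 against Shade: payoffs 3, 7 → best response Honest.
Bidder 1 against Honest: payoffs 0, -7 → best response Shade.
Bidder 1 against Aggressive: payoffs -9, -4 → best response Honest.
Bidder 2 against Shade: payoffs -8, 6, 4 → best response Honest.
Bidder 2 against Honest: payoffs 3, 0, -9 → best response Shade.
Mutual best responses: (Shade, Honest); (Honest, Shade).

Pure-strategy Nash equilibria: (Shade, Honest); (Honest, Shade)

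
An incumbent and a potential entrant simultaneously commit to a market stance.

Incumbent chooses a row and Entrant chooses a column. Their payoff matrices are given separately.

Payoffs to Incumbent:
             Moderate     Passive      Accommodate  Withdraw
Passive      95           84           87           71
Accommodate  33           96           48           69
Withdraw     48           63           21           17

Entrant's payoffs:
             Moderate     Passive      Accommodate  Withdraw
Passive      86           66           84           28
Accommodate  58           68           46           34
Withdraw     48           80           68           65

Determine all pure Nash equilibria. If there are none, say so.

(Passive, Moderate) and (Accommodate, Passive)

For each player, find the best response to each opponent profile; mutual best responses are the pure NE.
Incumbent against Moderate: payoffs 95, 33, 48 → best response Passive.
Incumbent against Passive: payoffs 84, 96, 63 → best response Accommodate.
Incumbent against Accommodate: payoffs 87, 48, 21 → best response Passive.
Incumbent against Withdraw: payoffs 71, 69, 17 → best response Passive.
Entrant against Passive: payoffs 86, 66, 84, 28 → best response Moderate.
Entrant against Accommodate: payoffs 58, 68, 46, 34 → best response Passive.
Entrant against Withdraw: payoffs 48, 80, 68, 65 → best response Passive.
Mutual best responses: (Passive, Moderate); (Accommodate, Passive).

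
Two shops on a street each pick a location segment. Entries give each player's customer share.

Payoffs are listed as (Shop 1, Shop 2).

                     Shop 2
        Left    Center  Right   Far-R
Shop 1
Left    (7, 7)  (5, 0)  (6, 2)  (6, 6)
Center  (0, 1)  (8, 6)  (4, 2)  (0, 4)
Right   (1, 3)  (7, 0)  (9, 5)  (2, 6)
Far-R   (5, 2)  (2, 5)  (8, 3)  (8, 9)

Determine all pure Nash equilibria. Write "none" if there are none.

Shop 1 against Left: payoffs 7, 0, 1, 5 → best response Left.
Shop 1 against Center: payoffs 5, 8, 7, 2 → best response Center.
Shop 1 against Right: payoffs 6, 4, 9, 8 → best response Right.
Shop 1 against Far-R: payoffs 6, 0, 2, 8 → best response Far-R.
Shop 2 against Left: payoffs 7, 0, 2, 6 → best response Left.
Shop 2 against Center: payoffs 1, 6, 2, 4 → best response Center.
Shop 2 against Right: payoffs 3, 0, 5, 6 → best response Far-R.
Shop 2 against Far-R: payoffs 2, 5, 3, 9 → best response Far-R.
Mutual best responses: (Left, Left); (Center, Center); (Far-R, Far-R).

(Left, Left) and (Center, Center) and (Far-R, Far-R)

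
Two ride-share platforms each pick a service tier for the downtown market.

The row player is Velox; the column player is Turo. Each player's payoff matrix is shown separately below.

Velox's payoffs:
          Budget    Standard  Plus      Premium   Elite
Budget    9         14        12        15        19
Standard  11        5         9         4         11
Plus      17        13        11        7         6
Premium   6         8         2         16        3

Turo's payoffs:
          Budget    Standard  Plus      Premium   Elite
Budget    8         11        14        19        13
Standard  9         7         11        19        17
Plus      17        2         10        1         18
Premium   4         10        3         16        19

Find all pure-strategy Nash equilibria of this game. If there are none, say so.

This game has no pure Nash equilibrium.

Velox against Budget: payoffs 9, 11, 17, 6 → best response Plus.
Velox against Standard: payoffs 14, 5, 13, 8 → best response Budget.
Velox against Plus: payoffs 12, 9, 11, 2 → best response Budget.
Velox against Premium: payoffs 15, 4, 7, 16 → best response Premium.
Velox against Elite: payoffs 19, 11, 6, 3 → best response Budget.
Turo against Budget: payoffs 8, 11, 14, 19, 13 → best response Premium.
Turo against Standard: payoffs 9, 7, 11, 19, 17 → best response Premium.
Turo against Plus: payoffs 17, 2, 10, 1, 18 → best response Elite.
Turo against Premium: payoffs 4, 10, 3, 16, 19 → best response Elite.
No profile is a mutual best response for all players.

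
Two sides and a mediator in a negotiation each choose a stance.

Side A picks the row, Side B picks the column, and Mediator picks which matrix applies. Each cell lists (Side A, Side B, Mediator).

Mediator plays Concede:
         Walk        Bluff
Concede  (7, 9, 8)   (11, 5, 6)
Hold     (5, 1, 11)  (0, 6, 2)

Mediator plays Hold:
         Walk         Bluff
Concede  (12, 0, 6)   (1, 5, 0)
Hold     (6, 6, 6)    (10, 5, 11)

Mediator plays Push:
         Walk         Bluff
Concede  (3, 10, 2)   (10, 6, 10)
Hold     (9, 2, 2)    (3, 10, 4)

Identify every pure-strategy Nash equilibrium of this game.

Pure NE: (Concede, Walk, Concede)

Side A against (Walk, Concede): payoffs 7, 5 → best response Concede.
Side A against (Walk, Hold): payoffs 12, 6 → best response Concede.
Side A against (Walk, Push): payoffs 3, 9 → best response Hold.
Side A against (Bluff, Concede): payoffs 11, 0 → best response Concede.
Side A against (Bluff, Hold): payoffs 1, 10 → best response Hold.
Side A against (Bluff, Push): payoffs 10, 3 → best response Concede.
Side B against (Concede, Concede): payoffs 9, 5 → best response Walk.
Side B against (Concede, Hold): payoffs 0, 5 → best response Bluff.
Side B against (Concede, Push): payoffs 10, 6 → best response Walk.
Side B against (Hold, Concede): payoffs 1, 6 → best response Bluff.
Side B against (Hold, Hold): payoffs 6, 5 → best response Walk.
Side B against (Hold, Push): payoffs 2, 10 → best response Bluff.
Mediator against (Concede, Walk): payoffs 8, 6, 2 → best response Concede.
Mediator against (Concede, Bluff): payoffs 6, 0, 10 → best response Push.
Mediator against (Hold, Walk): payoffs 11, 6, 2 → best response Concede.
Mediator against (Hold, Bluff): payoffs 2, 11, 4 → best response Hold.
Mutual best responses: (Concede, Walk, Concede).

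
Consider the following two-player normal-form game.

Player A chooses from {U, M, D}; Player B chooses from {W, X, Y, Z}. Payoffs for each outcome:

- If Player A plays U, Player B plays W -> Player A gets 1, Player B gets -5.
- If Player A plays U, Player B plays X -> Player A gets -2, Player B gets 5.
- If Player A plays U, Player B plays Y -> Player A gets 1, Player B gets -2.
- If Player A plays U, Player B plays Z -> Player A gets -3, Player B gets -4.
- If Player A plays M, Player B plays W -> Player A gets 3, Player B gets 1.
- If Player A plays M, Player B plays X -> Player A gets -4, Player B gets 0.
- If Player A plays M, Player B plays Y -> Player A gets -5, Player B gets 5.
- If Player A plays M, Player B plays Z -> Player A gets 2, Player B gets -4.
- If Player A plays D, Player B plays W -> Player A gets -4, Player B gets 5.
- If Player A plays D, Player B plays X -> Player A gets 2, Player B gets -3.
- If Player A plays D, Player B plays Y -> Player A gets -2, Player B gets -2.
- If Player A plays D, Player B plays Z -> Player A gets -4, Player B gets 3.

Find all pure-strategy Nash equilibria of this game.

Player A against W: payoffs 1, 3, -4 → best response M.
Player A against X: payoffs -2, -4, 2 → best response D.
Player A against Y: payoffs 1, -5, -2 → best response U.
Player A against Z: payoffs -3, 2, -4 → best response M.
Player B against U: payoffs -5, 5, -2, -4 → best response X.
Player B against M: payoffs 1, 0, 5, -4 → best response Y.
Player B against D: payoffs 5, -3, -2, 3 → best response W.
No profile is a mutual best response for all players.

There is no pure-strategy Nash equilibrium.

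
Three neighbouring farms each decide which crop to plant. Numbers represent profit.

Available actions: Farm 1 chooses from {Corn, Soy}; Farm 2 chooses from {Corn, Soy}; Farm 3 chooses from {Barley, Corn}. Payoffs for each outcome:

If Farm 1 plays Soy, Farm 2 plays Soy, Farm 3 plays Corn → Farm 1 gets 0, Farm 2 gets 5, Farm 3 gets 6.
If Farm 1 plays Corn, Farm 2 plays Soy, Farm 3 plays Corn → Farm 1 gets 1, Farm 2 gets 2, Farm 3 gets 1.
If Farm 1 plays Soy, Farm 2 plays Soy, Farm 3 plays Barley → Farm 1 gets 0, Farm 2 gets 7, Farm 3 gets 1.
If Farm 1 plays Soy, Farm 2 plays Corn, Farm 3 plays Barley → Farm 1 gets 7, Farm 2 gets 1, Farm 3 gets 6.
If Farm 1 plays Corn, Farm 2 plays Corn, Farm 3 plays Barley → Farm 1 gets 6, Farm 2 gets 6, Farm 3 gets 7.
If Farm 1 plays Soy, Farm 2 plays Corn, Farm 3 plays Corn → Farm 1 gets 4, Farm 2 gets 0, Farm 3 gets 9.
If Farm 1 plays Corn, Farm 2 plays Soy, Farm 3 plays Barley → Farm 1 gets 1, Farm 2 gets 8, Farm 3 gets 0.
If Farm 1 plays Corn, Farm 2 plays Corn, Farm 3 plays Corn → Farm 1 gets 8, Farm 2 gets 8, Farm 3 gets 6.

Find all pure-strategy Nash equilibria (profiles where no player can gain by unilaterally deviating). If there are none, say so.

(Corn, Corn, Barley): Farm 1 can switch to Soy (6 → 7). Not NE.
(Corn, Corn, Corn): Farm 3 can switch to Barley (6 → 7). Not NE.
(Corn, Soy, Barley): Farm 3 can switch to Corn (0 → 1). Not NE.
(Corn, Soy, Corn): Farm 2 can switch to Corn (2 → 8). Not NE.
(Soy, Corn, Barley): Farm 2 can switch to Soy (1 → 7). Not NE.
(Soy, Corn, Corn): Farm 1 can switch to Corn (4 → 8). Not NE.
(Soy, Soy, Barley): Farm 1 can switch to Corn (0 → 1). Not NE.
(Soy, Soy, Corn): Farm 1 can switch to Corn (0 → 1). Not NE.

No pure-strategy Nash equilibrium.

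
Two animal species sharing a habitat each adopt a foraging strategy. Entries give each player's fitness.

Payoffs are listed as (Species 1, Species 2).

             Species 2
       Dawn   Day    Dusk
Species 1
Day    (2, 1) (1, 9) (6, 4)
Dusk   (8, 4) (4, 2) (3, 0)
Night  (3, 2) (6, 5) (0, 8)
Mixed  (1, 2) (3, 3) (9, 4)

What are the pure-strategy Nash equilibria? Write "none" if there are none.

(Dusk, Dawn); (Mixed, Dusk)

For each strategy profile, look for a profitable unilateral deviation.
(Day, Dawn): Species 1 can switch to Dusk (2 → 8). Not NE.
(Day, Day): Species 1 can switch to Dusk (1 → 4). Not NE.
(Day, Dusk): Species 1 can switch to Mixed (6 → 9). Not NE.
(Dusk, Dawn): Species 1 gets 8, best alternative 3; Species 2 gets 4, best alternative 2. No profitable deviation — NE.
(Dusk, Day): Species 1 can switch to Night (4 → 6). Not NE.
(Dusk, Dusk): Species 1 can switch to Day (3 → 6). Not NE.
(Night, Dawn): Species 1 can switch to Dusk (3 → 8). Not NE.
(Night, Day): Species 2 can switch to Dusk (5 → 8). Not NE.
(Night, Dusk): Species 1 can switch to Day (0 → 6). Not NE.
(Mixed, Dawn): Species 1 can switch to Day (1 → 2). Not NE.
(Mixed, Day): Species 1 can switch to Dusk (3 → 4). Not NE.
(Mixed, Dusk): Species 1 gets 9, best alternative 6; Species 2 gets 4, best alternative 3. No profitable deviation — NE.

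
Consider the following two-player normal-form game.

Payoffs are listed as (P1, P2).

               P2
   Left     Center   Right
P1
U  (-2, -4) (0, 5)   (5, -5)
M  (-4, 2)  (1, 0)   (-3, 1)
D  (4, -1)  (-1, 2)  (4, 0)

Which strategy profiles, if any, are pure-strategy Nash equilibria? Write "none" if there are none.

none

(U, Left): P1 can switch to D (-2 → 4). Not NE.
(U, Center): P1 can switch to M (0 → 1). Not NE.
(U, Right): P2 can switch to Left (-5 → -4). Not NE.
(M, Left): P1 can switch to U (-4 → -2). Not NE.
(M, Center): P2 can switch to Left (0 → 2). Not NE.
(M, Right): P1 can switch to U (-3 → 5). Not NE.
(D, Left): P2 can switch to Center (-1 → 2). Not NE.
(D, Center): P1 can switch to U (-1 → 0). Not NE.
(D, Right): P1 can switch to U (4 → 5). Not NE.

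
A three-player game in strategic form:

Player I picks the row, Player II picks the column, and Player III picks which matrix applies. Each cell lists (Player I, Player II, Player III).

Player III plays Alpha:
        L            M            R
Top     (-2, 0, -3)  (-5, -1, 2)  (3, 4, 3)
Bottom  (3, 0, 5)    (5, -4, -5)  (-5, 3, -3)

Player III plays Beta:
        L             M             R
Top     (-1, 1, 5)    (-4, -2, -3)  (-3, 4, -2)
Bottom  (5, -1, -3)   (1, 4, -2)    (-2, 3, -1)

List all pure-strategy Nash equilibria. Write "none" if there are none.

Player I against (L, Alpha): payoffs -2, 3 → best response Bottom.
Player I against (L, Beta): payoffs -1, 5 → best response Bottom.
Player I against (M, Alpha): payoffs -5, 5 → best response Bottom.
Player I against (M, Beta): payoffs -4, 1 → best response Bottom.
Player I against (R, Alpha): payoffs 3, -5 → best response Top.
Player I against (R, Beta): payoffs -3, -2 → best response Bottom.
Player II against (Top, Alpha): payoffs 0, -1, 4 → best response R.
Player II against (Top, Beta): payoffs 1, -2, 4 → best response R.
Player II against (Bottom, Alpha): payoffs 0, -4, 3 → best response R.
Player II against (Bottom, Beta): payoffs -1, 4, 3 → best response M.
Player III against (Top, L): payoffs -3, 5 → best response Beta.
Player III against (Top, M): payoffs 2, -3 → best response Alpha.
Player III against (Top, R): payoffs 3, -2 → best response Alpha.
Player III against (Bottom, L): payoffs 5, -3 → best response Alpha.
Player III against (Bottom, M): payoffs -5, -2 → best response Beta.
Player III against (Bottom, R): payoffs -3, -1 → best response Beta.
Mutual best responses: (Top, R, Alpha); (Bottom, M, Beta).

The pure Nash equilibria are (Top, R, Alpha) and (Bottom, M, Beta).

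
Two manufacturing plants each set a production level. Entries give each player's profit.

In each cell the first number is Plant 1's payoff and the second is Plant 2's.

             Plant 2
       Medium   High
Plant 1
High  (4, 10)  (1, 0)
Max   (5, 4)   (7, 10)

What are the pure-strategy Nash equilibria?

(Max, High)

(High, Medium): Plant 1 can switch to Max (4 → 5). Not NE.
(High, High): Plant 1 can switch to Max (1 → 7). Not NE.
(Max, Medium): Plant 2 can switch to High (4 → 10). Not NE.
(Max, High): Plant 1 gets 7, best alternative 1; Plant 2 gets 10, best alternative 4. No profitable deviation — NE.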